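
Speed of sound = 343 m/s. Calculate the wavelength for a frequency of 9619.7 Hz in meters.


Given values:
  c = 343 m/s, f = 9619.7 Hz
Formula: lambda = c / f
lambda = 343 / 9619.7
lambda = 0.0357

0.0357 m


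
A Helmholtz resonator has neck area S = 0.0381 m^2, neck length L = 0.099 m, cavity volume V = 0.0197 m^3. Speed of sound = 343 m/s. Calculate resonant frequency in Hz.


Given values:
  S = 0.0381 m^2, L = 0.099 m, V = 0.0197 m^3, c = 343 m/s
Formula: f = (c / (2*pi)) * sqrt(S / (V * L))
Compute V * L = 0.0197 * 0.099 = 0.0019503
Compute S / (V * L) = 0.0381 / 0.0019503 = 19.5355
Compute sqrt(19.5355) = 4.419898
Compute c / (2*pi) = 343 / 6.283185 = 54.590148
f = 54.590148 * 4.419898 = 241.28

241.28 Hz


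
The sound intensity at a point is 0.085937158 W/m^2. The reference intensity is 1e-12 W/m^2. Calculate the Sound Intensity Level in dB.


Given values:
  I = 0.085937158 W/m^2
  I_ref = 1e-12 W/m^2
Formula: SIL = 10 * log10(I / I_ref)
Compute ratio: I / I_ref = 85937158000
Compute log10: log10(85937158000) = 10.934181
Multiply: SIL = 10 * 10.934181 = 109.34

109.34 dB


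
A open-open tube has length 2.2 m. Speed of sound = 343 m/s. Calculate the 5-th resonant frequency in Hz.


Given values:
  Tube type: open-open, L = 2.2 m, c = 343 m/s, n = 5
Formula: f_n = n * c / (2 * L)
Compute 2 * L = 2 * 2.2 = 4.4
f = 5 * 343 / 4.4
f = 389.77

389.77 Hz


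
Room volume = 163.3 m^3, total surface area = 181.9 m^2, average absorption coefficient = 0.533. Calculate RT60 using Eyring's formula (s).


Given values:
  V = 163.3 m^3, S = 181.9 m^2, alpha = 0.533
Formula: RT60 = 0.161 * V / (-S * ln(1 - alpha))
Compute ln(1 - 0.533) = ln(0.467) = -0.761426
Denominator: -181.9 * -0.761426 = 138.5034
Numerator: 0.161 * 163.3 = 26.2913
RT60 = 26.2913 / 138.5034 = 0.19

0.19 s


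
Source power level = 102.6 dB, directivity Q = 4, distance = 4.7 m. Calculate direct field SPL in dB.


Given values:
  Lw = 102.6 dB, Q = 4, r = 4.7 m
Formula: SPL = Lw + 10 * log10(Q / (4 * pi * r^2))
Compute 4 * pi * r^2 = 4 * pi * 4.7^2 = 277.5911
Compute Q / denom = 4 / 277.5911 = 0.01440968
Compute 10 * log10(0.01440968) = -18.4135
SPL = 102.6 + (-18.4135) = 84.19

84.19 dB


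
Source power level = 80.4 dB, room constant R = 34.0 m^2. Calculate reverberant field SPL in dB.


Given values:
  Lw = 80.4 dB, R = 34.0 m^2
Formula: SPL = Lw + 10 * log10(4 / R)
Compute 4 / R = 4 / 34.0 = 0.117647
Compute 10 * log10(0.117647) = -9.2942
SPL = 80.4 + (-9.2942) = 71.11

71.11 dB


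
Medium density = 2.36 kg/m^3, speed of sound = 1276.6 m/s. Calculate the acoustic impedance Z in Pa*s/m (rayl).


Given values:
  rho = 2.36 kg/m^3
  c = 1276.6 m/s
Formula: Z = rho * c
Z = 2.36 * 1276.6
Z = 3012.78

3012.78 rayl


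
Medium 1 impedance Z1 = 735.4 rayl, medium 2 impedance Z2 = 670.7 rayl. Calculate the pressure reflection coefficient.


Given values:
  Z1 = 735.4 rayl, Z2 = 670.7 rayl
Formula: R = (Z2 - Z1) / (Z2 + Z1)
Numerator: Z2 - Z1 = 670.7 - 735.4 = -64.7
Denominator: Z2 + Z1 = 670.7 + 735.4 = 1406.1
R = -64.7 / 1406.1 = -0.046

-0.046


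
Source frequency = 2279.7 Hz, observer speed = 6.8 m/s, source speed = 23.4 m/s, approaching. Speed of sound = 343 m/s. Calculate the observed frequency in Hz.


Given values:
  f_s = 2279.7 Hz, v_o = 6.8 m/s, v_s = 23.4 m/s
  Direction: approaching
Formula: f_o = f_s * (c + v_o) / (c - v_s)
Numerator: c + v_o = 343 + 6.8 = 349.8
Denominator: c - v_s = 343 - 23.4 = 319.6
f_o = 2279.7 * 349.8 / 319.6 = 2495.12

2495.12 Hz


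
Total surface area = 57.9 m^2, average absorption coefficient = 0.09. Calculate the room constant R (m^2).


Given values:
  S = 57.9 m^2, alpha = 0.09
Formula: R = S * alpha / (1 - alpha)
Numerator: 57.9 * 0.09 = 5.211
Denominator: 1 - 0.09 = 0.91
R = 5.211 / 0.91 = 5.73

5.73 m^2


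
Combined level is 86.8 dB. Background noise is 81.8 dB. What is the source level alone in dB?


Given values:
  L_total = 86.8 dB, L_bg = 81.8 dB
Formula: L_source = 10 * log10(10^(L_total/10) - 10^(L_bg/10))
Convert to linear:
  10^(86.8/10) = 478630092.3226
  10^(81.8/10) = 151356124.8436
Difference: 478630092.3226 - 151356124.8436 = 327273967.479
L_source = 10 * log10(327273967.479) = 85.15

85.15 dB


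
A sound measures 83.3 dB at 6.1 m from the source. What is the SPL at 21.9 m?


Given values:
  SPL1 = 83.3 dB, r1 = 6.1 m, r2 = 21.9 m
Formula: SPL2 = SPL1 - 20 * log10(r2 / r1)
Compute ratio: r2 / r1 = 21.9 / 6.1 = 3.5902
Compute log10: log10(3.5902) = 0.555119
Compute drop: 20 * 0.555119 = 11.1024
SPL2 = 83.3 - 11.1024 = 72.2

72.2 dB


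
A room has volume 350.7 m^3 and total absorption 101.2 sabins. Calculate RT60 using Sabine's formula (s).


Given values:
  V = 350.7 m^3
  A = 101.2 sabins
Formula: RT60 = 0.161 * V / A
Numerator: 0.161 * 350.7 = 56.4627
RT60 = 56.4627 / 101.2 = 0.558

0.558 s


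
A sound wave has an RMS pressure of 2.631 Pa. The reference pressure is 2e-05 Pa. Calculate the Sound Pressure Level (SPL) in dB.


Given values:
  p = 2.631 Pa
  p_ref = 2e-05 Pa
Formula: SPL = 20 * log10(p / p_ref)
Compute ratio: p / p_ref = 2.631 / 2e-05 = 131550
Compute log10: log10(131550) = 5.119091
Multiply: SPL = 20 * 5.119091 = 102.38

102.38 dB


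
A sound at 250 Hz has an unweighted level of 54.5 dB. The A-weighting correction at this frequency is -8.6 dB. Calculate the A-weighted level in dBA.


Given values:
  SPL = 54.5 dB
  A-weighting at 250 Hz = -8.6 dB
Formula: L_A = SPL + A_weight
L_A = 54.5 + (-8.6)
L_A = 45.9

45.9 dBA


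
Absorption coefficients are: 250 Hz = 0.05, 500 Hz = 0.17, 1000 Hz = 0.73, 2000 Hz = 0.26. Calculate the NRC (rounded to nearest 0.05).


Given values:
  a_250 = 0.05, a_500 = 0.17
  a_1000 = 0.73, a_2000 = 0.26
Formula: NRC = (a250 + a500 + a1000 + a2000) / 4
Sum = 0.05 + 0.17 + 0.73 + 0.26 = 1.21
NRC = 1.21 / 4 = 0.3025
Rounded to nearest 0.05: 0.3

0.3


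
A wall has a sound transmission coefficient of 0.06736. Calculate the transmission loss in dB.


Given values:
  tau = 0.06736
Formula: TL = 10 * log10(1 / tau)
Compute 1 / tau = 1 / 0.06736 = 14.8456
Compute log10(14.8456) = 1.171598
TL = 10 * 1.171598 = 11.72

11.72 dB


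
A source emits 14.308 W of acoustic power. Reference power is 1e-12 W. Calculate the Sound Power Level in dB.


Given values:
  W = 14.308 W
  W_ref = 1e-12 W
Formula: SWL = 10 * log10(W / W_ref)
Compute ratio: W / W_ref = 14308000000000
Compute log10: log10(14308000000000) = 13.155579
Multiply: SWL = 10 * 13.155579 = 131.56

131.56 dB


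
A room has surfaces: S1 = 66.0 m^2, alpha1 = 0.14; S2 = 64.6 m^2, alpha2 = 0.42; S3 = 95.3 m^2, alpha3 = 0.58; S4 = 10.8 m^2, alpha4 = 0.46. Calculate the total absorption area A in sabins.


Given surfaces:
  Surface 1: 66.0 * 0.14 = 9.24
  Surface 2: 64.6 * 0.42 = 27.132
  Surface 3: 95.3 * 0.58 = 55.274
  Surface 4: 10.8 * 0.46 = 4.968
Formula: A = sum(Si * alpha_i)
A = 9.24 + 27.132 + 55.274 + 4.968
A = 96.61

96.61 sabins


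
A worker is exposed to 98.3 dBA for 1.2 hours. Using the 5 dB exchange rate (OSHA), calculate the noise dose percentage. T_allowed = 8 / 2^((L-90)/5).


Given values:
  L = 98.3 dBA, T = 1.2 hours
Formula: T_allowed = 8 / 2^((L - 90) / 5)
Compute exponent: (98.3 - 90) / 5 = 1.66
Compute 2^(1.66) = 3.160165
T_allowed = 8 / 3.160165 = 2.531513 hours
Dose = (T / T_allowed) * 100
Dose = (1.2 / 2.531513) * 100 = 47.4

47.4 %


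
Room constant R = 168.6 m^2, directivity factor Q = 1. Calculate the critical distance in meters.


Given values:
  R = 168.6 m^2, Q = 1
Formula: d_c = 0.141 * sqrt(Q * R)
Compute Q * R = 1 * 168.6 = 168.6
Compute sqrt(168.6) = 12.9846
d_c = 0.141 * 12.9846 = 1.831

1.831 m


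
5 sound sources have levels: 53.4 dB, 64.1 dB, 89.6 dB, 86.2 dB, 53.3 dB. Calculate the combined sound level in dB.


Formula: L_total = 10 * log10( sum(10^(Li/10)) )
  Source 1: 10^(53.4/10) = 218776.1624
  Source 2: 10^(64.1/10) = 2570395.7828
  Source 3: 10^(89.6/10) = 912010839.3559
  Source 4: 10^(86.2/10) = 416869383.4703
  Source 5: 10^(53.3/10) = 213796.209
Sum of linear values = 1331883190.9804
L_total = 10 * log10(1331883190.9804) = 91.24

91.24 dB


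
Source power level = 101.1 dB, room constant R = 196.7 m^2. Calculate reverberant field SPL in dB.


Given values:
  Lw = 101.1 dB, R = 196.7 m^2
Formula: SPL = Lw + 10 * log10(4 / R)
Compute 4 / R = 4 / 196.7 = 0.020336
Compute 10 * log10(0.020336) = -16.9173
SPL = 101.1 + (-16.9173) = 84.18

84.18 dB


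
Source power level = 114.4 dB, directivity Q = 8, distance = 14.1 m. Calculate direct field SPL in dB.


Given values:
  Lw = 114.4 dB, Q = 8, r = 14.1 m
Formula: SPL = Lw + 10 * log10(Q / (4 * pi * r^2))
Compute 4 * pi * r^2 = 4 * pi * 14.1^2 = 2498.3201
Compute Q / denom = 8 / 2498.3201 = 0.00320215
Compute 10 * log10(0.00320215) = -24.9456
SPL = 114.4 + (-24.9456) = 89.45

89.45 dB


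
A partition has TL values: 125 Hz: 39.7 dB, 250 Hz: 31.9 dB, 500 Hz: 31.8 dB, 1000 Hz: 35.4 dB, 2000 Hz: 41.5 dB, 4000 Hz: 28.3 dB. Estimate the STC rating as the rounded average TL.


Given TL values at each frequency:
  125 Hz: 39.7 dB
  250 Hz: 31.9 dB
  500 Hz: 31.8 dB
  1000 Hz: 35.4 dB
  2000 Hz: 41.5 dB
  4000 Hz: 28.3 dB
Formula: STC ~ round(average of TL values)
Sum = 39.7 + 31.9 + 31.8 + 35.4 + 41.5 + 28.3 = 208.6
Average = 208.6 / 6 = 34.77
Rounded: 35

35


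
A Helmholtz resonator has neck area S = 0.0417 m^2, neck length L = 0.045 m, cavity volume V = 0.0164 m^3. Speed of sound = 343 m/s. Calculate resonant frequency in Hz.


Given values:
  S = 0.0417 m^2, L = 0.045 m, V = 0.0164 m^3, c = 343 m/s
Formula: f = (c / (2*pi)) * sqrt(S / (V * L))
Compute V * L = 0.0164 * 0.045 = 0.000738
Compute S / (V * L) = 0.0417 / 0.000738 = 56.5041
Compute sqrt(56.5041) = 7.516921
Compute c / (2*pi) = 343 / 6.283185 = 54.590148
f = 54.590148 * 7.516921 = 410.35

410.35 Hz


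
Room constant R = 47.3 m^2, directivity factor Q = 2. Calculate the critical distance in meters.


Given values:
  R = 47.3 m^2, Q = 2
Formula: d_c = 0.141 * sqrt(Q * R)
Compute Q * R = 2 * 47.3 = 94.6
Compute sqrt(94.6) = 9.7263
d_c = 0.141 * 9.7263 = 1.371

1.371 m


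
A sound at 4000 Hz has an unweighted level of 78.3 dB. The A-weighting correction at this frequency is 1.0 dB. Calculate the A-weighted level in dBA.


Given values:
  SPL = 78.3 dB
  A-weighting at 4000 Hz = 1.0 dB
Formula: L_A = SPL + A_weight
L_A = 78.3 + (1.0)
L_A = 79.3

79.3 dBA


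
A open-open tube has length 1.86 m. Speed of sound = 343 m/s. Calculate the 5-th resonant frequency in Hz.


Given values:
  Tube type: open-open, L = 1.86 m, c = 343 m/s, n = 5
Formula: f_n = n * c / (2 * L)
Compute 2 * L = 2 * 1.86 = 3.72
f = 5 * 343 / 3.72
f = 461.02

461.02 Hz


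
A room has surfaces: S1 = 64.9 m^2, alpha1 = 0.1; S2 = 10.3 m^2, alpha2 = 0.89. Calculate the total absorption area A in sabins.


Given surfaces:
  Surface 1: 64.9 * 0.1 = 6.49
  Surface 2: 10.3 * 0.89 = 9.167
Formula: A = sum(Si * alpha_i)
A = 6.49 + 9.167
A = 15.66

15.66 sabins


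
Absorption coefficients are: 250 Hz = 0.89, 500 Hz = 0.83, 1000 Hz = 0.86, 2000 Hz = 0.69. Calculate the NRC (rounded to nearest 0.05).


Given values:
  a_250 = 0.89, a_500 = 0.83
  a_1000 = 0.86, a_2000 = 0.69
Formula: NRC = (a250 + a500 + a1000 + a2000) / 4
Sum = 0.89 + 0.83 + 0.86 + 0.69 = 3.27
NRC = 3.27 / 4 = 0.8175
Rounded to nearest 0.05: 0.8

0.8


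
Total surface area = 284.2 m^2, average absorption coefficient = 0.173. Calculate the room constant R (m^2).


Given values:
  S = 284.2 m^2, alpha = 0.173
Formula: R = S * alpha / (1 - alpha)
Numerator: 284.2 * 0.173 = 49.1666
Denominator: 1 - 0.173 = 0.827
R = 49.1666 / 0.827 = 59.45

59.45 m^2


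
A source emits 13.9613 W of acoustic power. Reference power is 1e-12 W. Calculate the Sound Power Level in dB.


Given values:
  W = 13.9613 W
  W_ref = 1e-12 W
Formula: SWL = 10 * log10(W / W_ref)
Compute ratio: W / W_ref = 13961300000000
Compute log10: log10(13961300000000) = 13.144926
Multiply: SWL = 10 * 13.144926 = 131.45

131.45 dB


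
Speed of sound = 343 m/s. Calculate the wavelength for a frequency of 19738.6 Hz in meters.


Given values:
  c = 343 m/s, f = 19738.6 Hz
Formula: lambda = c / f
lambda = 343 / 19738.6
lambda = 0.0174

0.0174 m


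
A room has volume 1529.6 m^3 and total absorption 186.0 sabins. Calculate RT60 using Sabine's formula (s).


Given values:
  V = 1529.6 m^3
  A = 186.0 sabins
Formula: RT60 = 0.161 * V / A
Numerator: 0.161 * 1529.6 = 246.2656
RT60 = 246.2656 / 186.0 = 1.324

1.324 s


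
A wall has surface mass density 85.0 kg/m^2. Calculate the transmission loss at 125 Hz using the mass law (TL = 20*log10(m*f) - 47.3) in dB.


Given values:
  m = 85.0 kg/m^2, f = 125 Hz
Formula: TL = 20 * log10(m * f) - 47.3
Compute m * f = 85.0 * 125 = 10625.0
Compute log10(10625.0) = 4.026329
Compute 20 * 4.026329 = 80.5266
TL = 80.5266 - 47.3 = 33.23

33.23 dB


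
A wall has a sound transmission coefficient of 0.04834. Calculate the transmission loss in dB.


Given values:
  tau = 0.04834
Formula: TL = 10 * log10(1 / tau)
Compute 1 / tau = 1 / 0.04834 = 20.6868
Compute log10(20.6868) = 1.315693
TL = 10 * 1.315693 = 13.16

13.16 dB


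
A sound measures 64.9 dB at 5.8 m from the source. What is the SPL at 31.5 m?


Given values:
  SPL1 = 64.9 dB, r1 = 5.8 m, r2 = 31.5 m
Formula: SPL2 = SPL1 - 20 * log10(r2 / r1)
Compute ratio: r2 / r1 = 31.5 / 5.8 = 5.431
Compute log10: log10(5.431) = 0.73488
Compute drop: 20 * 0.73488 = 14.6976
SPL2 = 64.9 - 14.6976 = 50.2

50.2 dB


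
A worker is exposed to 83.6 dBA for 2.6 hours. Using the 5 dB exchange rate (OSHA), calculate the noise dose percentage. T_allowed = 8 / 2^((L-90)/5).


Given values:
  L = 83.6 dBA, T = 2.6 hours
Formula: T_allowed = 8 / 2^((L - 90) / 5)
Compute exponent: (83.6 - 90) / 5 = -1.28
Compute 2^(-1.28) = 0.411796
T_allowed = 8 / 0.411796 = 19.427095 hours
Dose = (T / T_allowed) * 100
Dose = (2.6 / 19.427095) * 100 = 13.38

13.38 %


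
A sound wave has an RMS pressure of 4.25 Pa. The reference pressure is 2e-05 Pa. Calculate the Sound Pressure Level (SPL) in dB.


Given values:
  p = 4.25 Pa
  p_ref = 2e-05 Pa
Formula: SPL = 20 * log10(p / p_ref)
Compute ratio: p / p_ref = 4.25 / 2e-05 = 212500
Compute log10: log10(212500) = 5.327359
Multiply: SPL = 20 * 5.327359 = 106.55

106.55 dB


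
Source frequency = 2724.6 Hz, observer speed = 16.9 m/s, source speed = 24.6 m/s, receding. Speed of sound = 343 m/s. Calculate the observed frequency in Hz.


Given values:
  f_s = 2724.6 Hz, v_o = 16.9 m/s, v_s = 24.6 m/s
  Direction: receding
Formula: f_o = f_s * (c - v_o) / (c + v_s)
Numerator: c - v_o = 343 - 16.9 = 326.1
Denominator: c + v_s = 343 + 24.6 = 367.6
f_o = 2724.6 * 326.1 / 367.6 = 2417.01

2417.01 Hz


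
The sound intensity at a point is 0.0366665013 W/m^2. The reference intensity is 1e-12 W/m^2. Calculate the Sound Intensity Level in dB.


Given values:
  I = 0.0366665013 W/m^2
  I_ref = 1e-12 W/m^2
Formula: SIL = 10 * log10(I / I_ref)
Compute ratio: I / I_ref = 36666501300
Compute log10: log10(36666501300) = 10.564269
Multiply: SIL = 10 * 10.564269 = 105.64

105.64 dB


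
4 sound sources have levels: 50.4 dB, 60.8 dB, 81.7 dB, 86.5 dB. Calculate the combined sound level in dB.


Formula: L_total = 10 * log10( sum(10^(Li/10)) )
  Source 1: 10^(50.4/10) = 109647.8196
  Source 2: 10^(60.8/10) = 1202264.4346
  Source 3: 10^(81.7/10) = 147910838.8168
  Source 4: 10^(86.5/10) = 446683592.151
Sum of linear values = 595906343.222
L_total = 10 * log10(595906343.222) = 87.75

87.75 dB


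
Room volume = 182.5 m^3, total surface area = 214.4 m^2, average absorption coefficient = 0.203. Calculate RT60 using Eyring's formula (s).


Given values:
  V = 182.5 m^3, S = 214.4 m^2, alpha = 0.203
Formula: RT60 = 0.161 * V / (-S * ln(1 - alpha))
Compute ln(1 - 0.203) = ln(0.797) = -0.226901
Denominator: -214.4 * -0.226901 = 48.6476
Numerator: 0.161 * 182.5 = 29.3825
RT60 = 29.3825 / 48.6476 = 0.604

0.604 s


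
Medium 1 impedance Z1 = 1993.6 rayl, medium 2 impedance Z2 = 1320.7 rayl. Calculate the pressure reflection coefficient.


Given values:
  Z1 = 1993.6 rayl, Z2 = 1320.7 rayl
Formula: R = (Z2 - Z1) / (Z2 + Z1)
Numerator: Z2 - Z1 = 1320.7 - 1993.6 = -672.9
Denominator: Z2 + Z1 = 1320.7 + 1993.6 = 3314.3
R = -672.9 / 3314.3 = -0.203

-0.203


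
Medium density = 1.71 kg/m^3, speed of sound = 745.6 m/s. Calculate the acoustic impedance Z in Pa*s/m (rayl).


Given values:
  rho = 1.71 kg/m^3
  c = 745.6 m/s
Formula: Z = rho * c
Z = 1.71 * 745.6
Z = 1274.98

1274.98 rayl


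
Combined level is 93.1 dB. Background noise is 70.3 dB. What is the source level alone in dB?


Given values:
  L_total = 93.1 dB, L_bg = 70.3 dB
Formula: L_source = 10 * log10(10^(L_total/10) - 10^(L_bg/10))
Convert to linear:
  10^(93.1/10) = 2041737944.6695
  10^(70.3/10) = 10715193.0524
Difference: 2041737944.6695 - 10715193.0524 = 2031022751.6171
L_source = 10 * log10(2031022751.6171) = 93.08

93.08 dB


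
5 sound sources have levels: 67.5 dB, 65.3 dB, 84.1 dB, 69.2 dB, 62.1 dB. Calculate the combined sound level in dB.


Formula: L_total = 10 * log10( sum(10^(Li/10)) )
  Source 1: 10^(67.5/10) = 5623413.2519
  Source 2: 10^(65.3/10) = 3388441.5614
  Source 3: 10^(84.1/10) = 257039578.2769
  Source 4: 10^(69.2/10) = 8317637.711
  Source 5: 10^(62.1/10) = 1621810.0974
Sum of linear values = 275990880.8986
L_total = 10 * log10(275990880.8986) = 84.41

84.41 dB


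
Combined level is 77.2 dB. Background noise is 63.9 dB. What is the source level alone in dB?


Given values:
  L_total = 77.2 dB, L_bg = 63.9 dB
Formula: L_source = 10 * log10(10^(L_total/10) - 10^(L_bg/10))
Convert to linear:
  10^(77.2/10) = 52480746.025
  10^(63.9/10) = 2454708.9157
Difference: 52480746.025 - 2454708.9157 = 50026037.1093
L_source = 10 * log10(50026037.1093) = 76.99

76.99 dB


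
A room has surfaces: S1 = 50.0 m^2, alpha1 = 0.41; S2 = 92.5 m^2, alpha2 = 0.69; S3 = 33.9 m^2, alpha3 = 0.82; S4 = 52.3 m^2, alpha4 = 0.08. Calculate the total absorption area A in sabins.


Given surfaces:
  Surface 1: 50.0 * 0.41 = 20.5
  Surface 2: 92.5 * 0.69 = 63.825
  Surface 3: 33.9 * 0.82 = 27.798
  Surface 4: 52.3 * 0.08 = 4.184
Formula: A = sum(Si * alpha_i)
A = 20.5 + 63.825 + 27.798 + 4.184
A = 116.31

116.31 sabins


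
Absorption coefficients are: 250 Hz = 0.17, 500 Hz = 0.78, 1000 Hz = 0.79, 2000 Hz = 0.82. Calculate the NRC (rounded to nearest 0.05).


Given values:
  a_250 = 0.17, a_500 = 0.78
  a_1000 = 0.79, a_2000 = 0.82
Formula: NRC = (a250 + a500 + a1000 + a2000) / 4
Sum = 0.17 + 0.78 + 0.79 + 0.82 = 2.56
NRC = 2.56 / 4 = 0.64
Rounded to nearest 0.05: 0.65

0.65


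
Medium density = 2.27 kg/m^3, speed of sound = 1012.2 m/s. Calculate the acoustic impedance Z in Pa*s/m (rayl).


Given values:
  rho = 2.27 kg/m^3
  c = 1012.2 m/s
Formula: Z = rho * c
Z = 2.27 * 1012.2
Z = 2297.69

2297.69 rayl


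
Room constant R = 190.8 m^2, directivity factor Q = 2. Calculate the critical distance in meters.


Given values:
  R = 190.8 m^2, Q = 2
Formula: d_c = 0.141 * sqrt(Q * R)
Compute Q * R = 2 * 190.8 = 381.6
Compute sqrt(381.6) = 19.5346
d_c = 0.141 * 19.5346 = 2.754

2.754 m


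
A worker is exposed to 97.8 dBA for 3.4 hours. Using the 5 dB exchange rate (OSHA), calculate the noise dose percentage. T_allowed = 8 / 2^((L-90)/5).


Given values:
  L = 97.8 dBA, T = 3.4 hours
Formula: T_allowed = 8 / 2^((L - 90) / 5)
Compute exponent: (97.8 - 90) / 5 = 1.56
Compute 2^(1.56) = 2.948538
T_allowed = 8 / 2.948538 = 2.713209 hours
Dose = (T / T_allowed) * 100
Dose = (3.4 / 2.713209) * 100 = 125.31

125.31 %


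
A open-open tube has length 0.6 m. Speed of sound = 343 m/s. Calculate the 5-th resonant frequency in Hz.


Given values:
  Tube type: open-open, L = 0.6 m, c = 343 m/s, n = 5
Formula: f_n = n * c / (2 * L)
Compute 2 * L = 2 * 0.6 = 1.2
f = 5 * 343 / 1.2
f = 1429.17

1429.17 Hz


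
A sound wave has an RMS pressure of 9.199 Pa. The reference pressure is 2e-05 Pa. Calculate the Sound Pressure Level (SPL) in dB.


Given values:
  p = 9.199 Pa
  p_ref = 2e-05 Pa
Formula: SPL = 20 * log10(p / p_ref)
Compute ratio: p / p_ref = 9.199 / 2e-05 = 459950
Compute log10: log10(459950) = 5.662711
Multiply: SPL = 20 * 5.662711 = 113.25

113.25 dB


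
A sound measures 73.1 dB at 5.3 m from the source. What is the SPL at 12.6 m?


Given values:
  SPL1 = 73.1 dB, r1 = 5.3 m, r2 = 12.6 m
Formula: SPL2 = SPL1 - 20 * log10(r2 / r1)
Compute ratio: r2 / r1 = 12.6 / 5.3 = 2.3774
Compute log10: log10(2.3774) = 0.376102
Compute drop: 20 * 0.376102 = 7.522
SPL2 = 73.1 - 7.522 = 65.58

65.58 dB


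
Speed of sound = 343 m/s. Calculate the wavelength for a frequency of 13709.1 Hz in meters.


Given values:
  c = 343 m/s, f = 13709.1 Hz
Formula: lambda = c / f
lambda = 343 / 13709.1
lambda = 0.025

0.025 m


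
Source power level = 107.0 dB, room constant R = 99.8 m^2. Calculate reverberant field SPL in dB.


Given values:
  Lw = 107.0 dB, R = 99.8 m^2
Formula: SPL = Lw + 10 * log10(4 / R)
Compute 4 / R = 4 / 99.8 = 0.04008
Compute 10 * log10(0.04008) = -13.9707
SPL = 107.0 + (-13.9707) = 93.03

93.03 dB


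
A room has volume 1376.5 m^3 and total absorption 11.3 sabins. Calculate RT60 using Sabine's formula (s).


Given values:
  V = 1376.5 m^3
  A = 11.3 sabins
Formula: RT60 = 0.161 * V / A
Numerator: 0.161 * 1376.5 = 221.6165
RT60 = 221.6165 / 11.3 = 19.612

19.612 s


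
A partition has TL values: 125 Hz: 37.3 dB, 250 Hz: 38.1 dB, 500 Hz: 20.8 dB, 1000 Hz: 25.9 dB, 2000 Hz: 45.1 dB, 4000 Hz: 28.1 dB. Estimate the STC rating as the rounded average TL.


Given TL values at each frequency:
  125 Hz: 37.3 dB
  250 Hz: 38.1 dB
  500 Hz: 20.8 dB
  1000 Hz: 25.9 dB
  2000 Hz: 45.1 dB
  4000 Hz: 28.1 dB
Formula: STC ~ round(average of TL values)
Sum = 37.3 + 38.1 + 20.8 + 25.9 + 45.1 + 28.1 = 195.3
Average = 195.3 / 6 = 32.55
Rounded: 33

33


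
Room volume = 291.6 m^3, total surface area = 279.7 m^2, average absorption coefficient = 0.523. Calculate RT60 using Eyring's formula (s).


Given values:
  V = 291.6 m^3, S = 279.7 m^2, alpha = 0.523
Formula: RT60 = 0.161 * V / (-S * ln(1 - alpha))
Compute ln(1 - 0.523) = ln(0.477) = -0.740239
Denominator: -279.7 * -0.740239 = 207.0448
Numerator: 0.161 * 291.6 = 46.9476
RT60 = 46.9476 / 207.0448 = 0.227

0.227 s


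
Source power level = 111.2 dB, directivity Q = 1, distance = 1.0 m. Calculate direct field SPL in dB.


Given values:
  Lw = 111.2 dB, Q = 1, r = 1.0 m
Formula: SPL = Lw + 10 * log10(Q / (4 * pi * r^2))
Compute 4 * pi * r^2 = 4 * pi * 1.0^2 = 12.5664
Compute Q / denom = 1 / 12.5664 = 0.07957729
Compute 10 * log10(0.07957729) = -10.9921
SPL = 111.2 + (-10.9921) = 100.21

100.21 dB


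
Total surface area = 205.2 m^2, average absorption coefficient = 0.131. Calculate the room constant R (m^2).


Given values:
  S = 205.2 m^2, alpha = 0.131
Formula: R = S * alpha / (1 - alpha)
Numerator: 205.2 * 0.131 = 26.8812
Denominator: 1 - 0.131 = 0.869
R = 26.8812 / 0.869 = 30.93

30.93 m^2


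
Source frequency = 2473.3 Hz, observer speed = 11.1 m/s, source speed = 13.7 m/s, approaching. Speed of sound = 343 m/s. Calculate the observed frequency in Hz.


Given values:
  f_s = 2473.3 Hz, v_o = 11.1 m/s, v_s = 13.7 m/s
  Direction: approaching
Formula: f_o = f_s * (c + v_o) / (c - v_s)
Numerator: c + v_o = 343 + 11.1 = 354.1
Denominator: c - v_s = 343 - 13.7 = 329.3
f_o = 2473.3 * 354.1 / 329.3 = 2659.57

2659.57 Hz


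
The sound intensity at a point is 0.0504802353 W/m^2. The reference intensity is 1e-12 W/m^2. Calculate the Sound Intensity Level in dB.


Given values:
  I = 0.0504802353 W/m^2
  I_ref = 1e-12 W/m^2
Formula: SIL = 10 * log10(I / I_ref)
Compute ratio: I / I_ref = 50480235300
Compute log10: log10(50480235300) = 10.703121
Multiply: SIL = 10 * 10.703121 = 107.03

107.03 dB


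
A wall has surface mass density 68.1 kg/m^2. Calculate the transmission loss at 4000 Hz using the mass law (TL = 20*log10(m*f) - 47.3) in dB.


Given values:
  m = 68.1 kg/m^2, f = 4000 Hz
Formula: TL = 20 * log10(m * f) - 47.3
Compute m * f = 68.1 * 4000 = 272400.0
Compute log10(272400.0) = 5.435207
Compute 20 * 5.435207 = 108.7041
TL = 108.7041 - 47.3 = 61.4

61.4 dB


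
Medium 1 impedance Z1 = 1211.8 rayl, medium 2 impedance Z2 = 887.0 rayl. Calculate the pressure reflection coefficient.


Given values:
  Z1 = 1211.8 rayl, Z2 = 887.0 rayl
Formula: R = (Z2 - Z1) / (Z2 + Z1)
Numerator: Z2 - Z1 = 887.0 - 1211.8 = -324.8
Denominator: Z2 + Z1 = 887.0 + 1211.8 = 2098.8
R = -324.8 / 2098.8 = -0.1548

-0.1548


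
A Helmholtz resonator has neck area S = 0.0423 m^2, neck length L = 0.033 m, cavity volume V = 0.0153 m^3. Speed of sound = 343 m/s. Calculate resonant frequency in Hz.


Given values:
  S = 0.0423 m^2, L = 0.033 m, V = 0.0153 m^3, c = 343 m/s
Formula: f = (c / (2*pi)) * sqrt(S / (V * L))
Compute V * L = 0.0153 * 0.033 = 0.0005049
Compute S / (V * L) = 0.0423 / 0.0005049 = 83.779
Compute sqrt(83.779) = 9.153087
Compute c / (2*pi) = 343 / 6.283185 = 54.590148
f = 54.590148 * 9.153087 = 499.67

499.67 Hz


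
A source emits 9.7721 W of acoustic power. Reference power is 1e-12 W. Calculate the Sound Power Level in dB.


Given values:
  W = 9.7721 W
  W_ref = 1e-12 W
Formula: SWL = 10 * log10(W / W_ref)
Compute ratio: W / W_ref = 9772100000000
Compute log10: log10(9772100000000) = 12.989988
Multiply: SWL = 10 * 12.989988 = 129.9

129.9 dB


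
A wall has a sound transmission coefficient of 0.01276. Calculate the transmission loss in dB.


Given values:
  tau = 0.01276
Formula: TL = 10 * log10(1 / tau)
Compute 1 / tau = 1 / 0.01276 = 78.3699
Compute log10(78.3699) = 1.894149
TL = 10 * 1.894149 = 18.94

18.94 dB


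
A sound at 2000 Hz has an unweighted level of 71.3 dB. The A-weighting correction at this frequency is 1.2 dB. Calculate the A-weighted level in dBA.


Given values:
  SPL = 71.3 dB
  A-weighting at 2000 Hz = 1.2 dB
Formula: L_A = SPL + A_weight
L_A = 71.3 + (1.2)
L_A = 72.5

72.5 dBA


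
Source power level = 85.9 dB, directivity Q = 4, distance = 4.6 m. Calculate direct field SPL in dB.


Given values:
  Lw = 85.9 dB, Q = 4, r = 4.6 m
Formula: SPL = Lw + 10 * log10(Q / (4 * pi * r^2))
Compute 4 * pi * r^2 = 4 * pi * 4.6^2 = 265.9044
Compute Q / denom = 4 / 265.9044 = 0.015043
Compute 10 * log10(0.015043) = -18.2267
SPL = 85.9 + (-18.2267) = 67.67

67.67 dB


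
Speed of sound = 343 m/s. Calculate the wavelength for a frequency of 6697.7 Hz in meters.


Given values:
  c = 343 m/s, f = 6697.7 Hz
Formula: lambda = c / f
lambda = 343 / 6697.7
lambda = 0.0512

0.0512 m


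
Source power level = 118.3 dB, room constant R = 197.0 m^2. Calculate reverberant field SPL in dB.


Given values:
  Lw = 118.3 dB, R = 197.0 m^2
Formula: SPL = Lw + 10 * log10(4 / R)
Compute 4 / R = 4 / 197.0 = 0.020305
Compute 10 * log10(0.020305) = -16.924
SPL = 118.3 + (-16.924) = 101.38

101.38 dB


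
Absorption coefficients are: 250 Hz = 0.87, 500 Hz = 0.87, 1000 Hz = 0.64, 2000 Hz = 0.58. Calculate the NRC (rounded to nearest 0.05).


Given values:
  a_250 = 0.87, a_500 = 0.87
  a_1000 = 0.64, a_2000 = 0.58
Formula: NRC = (a250 + a500 + a1000 + a2000) / 4
Sum = 0.87 + 0.87 + 0.64 + 0.58 = 2.96
NRC = 2.96 / 4 = 0.74
Rounded to nearest 0.05: 0.75

0.75


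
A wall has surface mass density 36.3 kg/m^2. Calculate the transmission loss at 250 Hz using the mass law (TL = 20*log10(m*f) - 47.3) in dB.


Given values:
  m = 36.3 kg/m^2, f = 250 Hz
Formula: TL = 20 * log10(m * f) - 47.3
Compute m * f = 36.3 * 250 = 9075.0
Compute log10(9075.0) = 3.957847
Compute 20 * 3.957847 = 79.1569
TL = 79.1569 - 47.3 = 31.86

31.86 dB


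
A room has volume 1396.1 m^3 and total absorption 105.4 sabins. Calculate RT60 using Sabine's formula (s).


Given values:
  V = 1396.1 m^3
  A = 105.4 sabins
Formula: RT60 = 0.161 * V / A
Numerator: 0.161 * 1396.1 = 224.7721
RT60 = 224.7721 / 105.4 = 2.133

2.133 s


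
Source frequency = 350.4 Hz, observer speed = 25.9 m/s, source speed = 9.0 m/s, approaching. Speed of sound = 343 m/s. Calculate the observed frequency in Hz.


Given values:
  f_s = 350.4 Hz, v_o = 25.9 m/s, v_s = 9.0 m/s
  Direction: approaching
Formula: f_o = f_s * (c + v_o) / (c - v_s)
Numerator: c + v_o = 343 + 25.9 = 368.9
Denominator: c - v_s = 343 - 9.0 = 334.0
f_o = 350.4 * 368.9 / 334.0 = 387.01

387.01 Hz


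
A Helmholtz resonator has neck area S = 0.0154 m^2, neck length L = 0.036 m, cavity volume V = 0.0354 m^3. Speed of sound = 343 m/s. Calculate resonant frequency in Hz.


Given values:
  S = 0.0154 m^2, L = 0.036 m, V = 0.0354 m^3, c = 343 m/s
Formula: f = (c / (2*pi)) * sqrt(S / (V * L))
Compute V * L = 0.0354 * 0.036 = 0.0012744
Compute S / (V * L) = 0.0154 / 0.0012744 = 12.0841
Compute sqrt(12.0841) = 3.476219
Compute c / (2*pi) = 343 / 6.283185 = 54.590148
f = 54.590148 * 3.476219 = 189.77

189.77 Hz


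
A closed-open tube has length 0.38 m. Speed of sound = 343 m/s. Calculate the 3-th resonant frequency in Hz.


Given values:
  Tube type: closed-open, L = 0.38 m, c = 343 m/s, n = 3
Formula: f_n = (2n - 1) * c / (4 * L)
Compute 2n - 1 = 2*3 - 1 = 5
Compute 4 * L = 4 * 0.38 = 1.52
f = 5 * 343 / 1.52
f = 1128.29

1128.29 Hz


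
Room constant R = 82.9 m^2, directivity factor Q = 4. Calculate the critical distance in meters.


Given values:
  R = 82.9 m^2, Q = 4
Formula: d_c = 0.141 * sqrt(Q * R)
Compute Q * R = 4 * 82.9 = 331.6
Compute sqrt(331.6) = 18.2099
d_c = 0.141 * 18.2099 = 2.568

2.568 m


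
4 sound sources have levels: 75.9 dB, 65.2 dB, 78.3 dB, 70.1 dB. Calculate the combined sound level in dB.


Formula: L_total = 10 * log10( sum(10^(Li/10)) )
  Source 1: 10^(75.9/10) = 38904514.4994
  Source 2: 10^(65.2/10) = 3311311.2148
  Source 3: 10^(78.3/10) = 67608297.5392
  Source 4: 10^(70.1/10) = 10232929.9228
Sum of linear values = 120057053.1762
L_total = 10 * log10(120057053.1762) = 80.79

80.79 dB


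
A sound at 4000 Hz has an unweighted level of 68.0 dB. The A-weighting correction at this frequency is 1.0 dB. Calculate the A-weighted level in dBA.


Given values:
  SPL = 68.0 dB
  A-weighting at 4000 Hz = 1.0 dB
Formula: L_A = SPL + A_weight
L_A = 68.0 + (1.0)
L_A = 69.0

69.0 dBA


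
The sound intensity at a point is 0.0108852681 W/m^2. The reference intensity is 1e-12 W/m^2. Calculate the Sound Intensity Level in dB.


Given values:
  I = 0.0108852681 W/m^2
  I_ref = 1e-12 W/m^2
Formula: SIL = 10 * log10(I / I_ref)
Compute ratio: I / I_ref = 10885268100
Compute log10: log10(10885268100) = 10.036839
Multiply: SIL = 10 * 10.036839 = 100.37

100.37 dB


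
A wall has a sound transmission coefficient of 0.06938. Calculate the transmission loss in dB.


Given values:
  tau = 0.06938
Formula: TL = 10 * log10(1 / tau)
Compute 1 / tau = 1 / 0.06938 = 14.4134
Compute log10(14.4134) = 1.158766
TL = 10 * 1.158766 = 11.59

11.59 dB


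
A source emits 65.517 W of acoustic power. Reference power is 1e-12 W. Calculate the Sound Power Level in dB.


Given values:
  W = 65.517 W
  W_ref = 1e-12 W
Formula: SWL = 10 * log10(W / W_ref)
Compute ratio: W / W_ref = 65517000000000
Compute log10: log10(65517000000000) = 13.816354
Multiply: SWL = 10 * 13.816354 = 138.16

138.16 dB


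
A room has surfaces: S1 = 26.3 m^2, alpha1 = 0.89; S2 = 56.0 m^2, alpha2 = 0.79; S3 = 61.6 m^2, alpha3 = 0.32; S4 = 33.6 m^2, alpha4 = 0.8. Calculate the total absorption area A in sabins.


Given surfaces:
  Surface 1: 26.3 * 0.89 = 23.407
  Surface 2: 56.0 * 0.79 = 44.24
  Surface 3: 61.6 * 0.32 = 19.712
  Surface 4: 33.6 * 0.8 = 26.88
Formula: A = sum(Si * alpha_i)
A = 23.407 + 44.24 + 19.712 + 26.88
A = 114.24

114.24 sabins


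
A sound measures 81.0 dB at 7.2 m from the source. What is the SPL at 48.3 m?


Given values:
  SPL1 = 81.0 dB, r1 = 7.2 m, r2 = 48.3 m
Formula: SPL2 = SPL1 - 20 * log10(r2 / r1)
Compute ratio: r2 / r1 = 48.3 / 7.2 = 6.7083
Compute log10: log10(6.7083) = 0.826612
Compute drop: 20 * 0.826612 = 16.5322
SPL2 = 81.0 - 16.5322 = 64.47

64.47 dB


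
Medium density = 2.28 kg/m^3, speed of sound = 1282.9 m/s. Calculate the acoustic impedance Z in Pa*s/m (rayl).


Given values:
  rho = 2.28 kg/m^3
  c = 1282.9 m/s
Formula: Z = rho * c
Z = 2.28 * 1282.9
Z = 2925.01

2925.01 rayl


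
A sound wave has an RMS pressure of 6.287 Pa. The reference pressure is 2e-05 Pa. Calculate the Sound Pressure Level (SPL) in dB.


Given values:
  p = 6.287 Pa
  p_ref = 2e-05 Pa
Formula: SPL = 20 * log10(p / p_ref)
Compute ratio: p / p_ref = 6.287 / 2e-05 = 314350
Compute log10: log10(314350) = 5.497413
Multiply: SPL = 20 * 5.497413 = 109.95

109.95 dB


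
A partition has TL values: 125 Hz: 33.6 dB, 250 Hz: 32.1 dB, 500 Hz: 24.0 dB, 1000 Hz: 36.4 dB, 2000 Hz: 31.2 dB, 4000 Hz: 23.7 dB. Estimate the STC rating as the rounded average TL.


Given TL values at each frequency:
  125 Hz: 33.6 dB
  250 Hz: 32.1 dB
  500 Hz: 24.0 dB
  1000 Hz: 36.4 dB
  2000 Hz: 31.2 dB
  4000 Hz: 23.7 dB
Formula: STC ~ round(average of TL values)
Sum = 33.6 + 32.1 + 24.0 + 36.4 + 31.2 + 23.7 = 181.0
Average = 181.0 / 6 = 30.17
Rounded: 30

30


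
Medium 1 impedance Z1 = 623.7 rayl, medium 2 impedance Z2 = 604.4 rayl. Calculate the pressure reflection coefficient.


Given values:
  Z1 = 623.7 rayl, Z2 = 604.4 rayl
Formula: R = (Z2 - Z1) / (Z2 + Z1)
Numerator: Z2 - Z1 = 604.4 - 623.7 = -19.3
Denominator: Z2 + Z1 = 604.4 + 623.7 = 1228.1
R = -19.3 / 1228.1 = -0.0157

-0.0157


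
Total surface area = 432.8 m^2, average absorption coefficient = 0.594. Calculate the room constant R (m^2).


Given values:
  S = 432.8 m^2, alpha = 0.594
Formula: R = S * alpha / (1 - alpha)
Numerator: 432.8 * 0.594 = 257.0832
Denominator: 1 - 0.594 = 0.406
R = 257.0832 / 0.406 = 633.21

633.21 m^2


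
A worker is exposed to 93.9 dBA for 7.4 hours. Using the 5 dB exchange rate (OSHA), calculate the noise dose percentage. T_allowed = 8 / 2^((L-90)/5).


Given values:
  L = 93.9 dBA, T = 7.4 hours
Formula: T_allowed = 8 / 2^((L - 90) / 5)
Compute exponent: (93.9 - 90) / 5 = 0.78
Compute 2^(0.78) = 1.717131
T_allowed = 8 / 1.717131 = 4.658934 hours
Dose = (T / T_allowed) * 100
Dose = (7.4 / 4.658934) * 100 = 158.83

158.83 %


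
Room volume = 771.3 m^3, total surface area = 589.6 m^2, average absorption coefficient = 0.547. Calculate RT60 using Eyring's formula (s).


Given values:
  V = 771.3 m^3, S = 589.6 m^2, alpha = 0.547
Formula: RT60 = 0.161 * V / (-S * ln(1 - alpha))
Compute ln(1 - 0.547) = ln(0.453) = -0.791863
Denominator: -589.6 * -0.791863 = 466.8824
Numerator: 0.161 * 771.3 = 124.1793
RT60 = 124.1793 / 466.8824 = 0.266

0.266 s


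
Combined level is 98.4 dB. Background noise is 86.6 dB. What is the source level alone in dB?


Given values:
  L_total = 98.4 dB, L_bg = 86.6 dB
Formula: L_source = 10 * log10(10^(L_total/10) - 10^(L_bg/10))
Convert to linear:
  10^(98.4/10) = 6918309709.1894
  10^(86.6/10) = 457088189.6149
Difference: 6918309709.1894 - 457088189.6149 = 6461221519.5745
L_source = 10 * log10(6461221519.5745) = 98.1

98.1 dB


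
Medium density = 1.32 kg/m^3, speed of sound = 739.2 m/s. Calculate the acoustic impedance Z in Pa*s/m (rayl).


Given values:
  rho = 1.32 kg/m^3
  c = 739.2 m/s
Formula: Z = rho * c
Z = 1.32 * 739.2
Z = 975.74

975.74 rayl


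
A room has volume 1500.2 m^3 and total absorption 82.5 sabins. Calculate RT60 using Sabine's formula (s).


Given values:
  V = 1500.2 m^3
  A = 82.5 sabins
Formula: RT60 = 0.161 * V / A
Numerator: 0.161 * 1500.2 = 241.5322
RT60 = 241.5322 / 82.5 = 2.928

2.928 s


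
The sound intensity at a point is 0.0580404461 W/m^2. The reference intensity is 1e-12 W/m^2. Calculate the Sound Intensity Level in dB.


Given values:
  I = 0.0580404461 W/m^2
  I_ref = 1e-12 W/m^2
Formula: SIL = 10 * log10(I / I_ref)
Compute ratio: I / I_ref = 58040446100
Compute log10: log10(58040446100) = 10.763731
Multiply: SIL = 10 * 10.763731 = 107.64

107.64 dB


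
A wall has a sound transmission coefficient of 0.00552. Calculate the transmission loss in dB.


Given values:
  tau = 0.00552
Formula: TL = 10 * log10(1 / tau)
Compute 1 / tau = 1 / 0.00552 = 181.1594
Compute log10(181.1594) = 2.258061
TL = 10 * 2.258061 = 22.58

22.58 dB


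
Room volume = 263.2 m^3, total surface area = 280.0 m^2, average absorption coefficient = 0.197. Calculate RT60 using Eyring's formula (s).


Given values:
  V = 263.2 m^3, S = 280.0 m^2, alpha = 0.197
Formula: RT60 = 0.161 * V / (-S * ln(1 - alpha))
Compute ln(1 - 0.197) = ln(0.803) = -0.219401
Denominator: -280.0 * -0.219401 = 61.4323
Numerator: 0.161 * 263.2 = 42.3752
RT60 = 42.3752 / 61.4323 = 0.69

0.69 s


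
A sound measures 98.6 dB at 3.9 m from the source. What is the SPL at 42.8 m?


Given values:
  SPL1 = 98.6 dB, r1 = 3.9 m, r2 = 42.8 m
Formula: SPL2 = SPL1 - 20 * log10(r2 / r1)
Compute ratio: r2 / r1 = 42.8 / 3.9 = 10.9744
Compute log10: log10(10.9744) = 1.040381
Compute drop: 20 * 1.040381 = 20.8076
SPL2 = 98.6 - 20.8076 = 77.79

77.79 dB


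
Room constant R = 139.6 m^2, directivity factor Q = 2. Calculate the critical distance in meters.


Given values:
  R = 139.6 m^2, Q = 2
Formula: d_c = 0.141 * sqrt(Q * R)
Compute Q * R = 2 * 139.6 = 279.2
Compute sqrt(279.2) = 16.7093
d_c = 0.141 * 16.7093 = 2.356

2.356 m


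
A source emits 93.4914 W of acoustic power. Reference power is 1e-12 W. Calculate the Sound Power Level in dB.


Given values:
  W = 93.4914 W
  W_ref = 1e-12 W
Formula: SWL = 10 * log10(W / W_ref)
Compute ratio: W / W_ref = 93491400000000
Compute log10: log10(93491400000000) = 13.970772
Multiply: SWL = 10 * 13.970772 = 139.71

139.71 dB


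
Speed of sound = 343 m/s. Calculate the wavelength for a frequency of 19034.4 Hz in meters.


Given values:
  c = 343 m/s, f = 19034.4 Hz
Formula: lambda = c / f
lambda = 343 / 19034.4
lambda = 0.018

0.018 m


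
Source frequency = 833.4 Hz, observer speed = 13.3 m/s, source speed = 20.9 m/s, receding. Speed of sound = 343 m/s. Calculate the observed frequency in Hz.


Given values:
  f_s = 833.4 Hz, v_o = 13.3 m/s, v_s = 20.9 m/s
  Direction: receding
Formula: f_o = f_s * (c - v_o) / (c + v_s)
Numerator: c - v_o = 343 - 13.3 = 329.7
Denominator: c + v_s = 343 + 20.9 = 363.9
f_o = 833.4 * 329.7 / 363.9 = 755.08

755.08 Hz


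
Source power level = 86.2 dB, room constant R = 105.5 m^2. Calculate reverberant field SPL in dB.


Given values:
  Lw = 86.2 dB, R = 105.5 m^2
Formula: SPL = Lw + 10 * log10(4 / R)
Compute 4 / R = 4 / 105.5 = 0.037915
Compute 10 * log10(0.037915) = -14.2119
SPL = 86.2 + (-14.2119) = 71.99

71.99 dB


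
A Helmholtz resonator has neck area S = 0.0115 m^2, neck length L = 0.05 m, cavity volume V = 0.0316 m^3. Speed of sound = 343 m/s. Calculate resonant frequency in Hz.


Given values:
  S = 0.0115 m^2, L = 0.05 m, V = 0.0316 m^3, c = 343 m/s
Formula: f = (c / (2*pi)) * sqrt(S / (V * L))
Compute V * L = 0.0316 * 0.05 = 0.00158
Compute S / (V * L) = 0.0115 / 0.00158 = 7.2785
Compute sqrt(7.2785) = 2.69787
Compute c / (2*pi) = 343 / 6.283185 = 54.590148
f = 54.590148 * 2.69787 = 147.28

147.28 Hz


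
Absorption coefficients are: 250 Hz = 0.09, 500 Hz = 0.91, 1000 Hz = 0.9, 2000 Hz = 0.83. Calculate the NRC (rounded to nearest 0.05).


Given values:
  a_250 = 0.09, a_500 = 0.91
  a_1000 = 0.9, a_2000 = 0.83
Formula: NRC = (a250 + a500 + a1000 + a2000) / 4
Sum = 0.09 + 0.91 + 0.9 + 0.83 = 2.73
NRC = 2.73 / 4 = 0.6825
Rounded to nearest 0.05: 0.7

0.7


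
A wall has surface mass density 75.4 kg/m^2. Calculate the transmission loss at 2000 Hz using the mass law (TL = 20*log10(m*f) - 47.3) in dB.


Given values:
  m = 75.4 kg/m^2, f = 2000 Hz
Formula: TL = 20 * log10(m * f) - 47.3
Compute m * f = 75.4 * 2000 = 150800.0
Compute log10(150800.0) = 5.178401
Compute 20 * 5.178401 = 103.568
TL = 103.568 - 47.3 = 56.27

56.27 dB


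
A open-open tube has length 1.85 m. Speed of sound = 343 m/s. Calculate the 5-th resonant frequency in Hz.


Given values:
  Tube type: open-open, L = 1.85 m, c = 343 m/s, n = 5
Formula: f_n = n * c / (2 * L)
Compute 2 * L = 2 * 1.85 = 3.7
f = 5 * 343 / 3.7
f = 463.51

463.51 Hz
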